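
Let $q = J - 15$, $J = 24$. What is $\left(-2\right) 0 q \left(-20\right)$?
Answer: $0$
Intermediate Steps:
$q = 9$ ($q = 24 - 15 = 9$)
$\left(-2\right) 0 q \left(-20\right) = \left(-2\right) 0 \cdot 9 \left(-20\right) = 0 \cdot 9 \left(-20\right) = 0 \left(-20\right) = 0$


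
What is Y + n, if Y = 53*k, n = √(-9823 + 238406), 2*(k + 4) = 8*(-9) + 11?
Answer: -3657/2 + √228583 ≈ -1350.4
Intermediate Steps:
k = -69/2 (k = -4 + (8*(-9) + 11)/2 = -4 + (-72 + 11)/2 = -4 + (½)*(-61) = -4 - 61/2 = -69/2 ≈ -34.500)
n = √228583 ≈ 478.10
Y = -3657/2 (Y = 53*(-69/2) = -3657/2 ≈ -1828.5)
Y + n = -3657/2 + √228583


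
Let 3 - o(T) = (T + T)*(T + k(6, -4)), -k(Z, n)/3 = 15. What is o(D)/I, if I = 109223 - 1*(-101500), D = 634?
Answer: -746849/210723 ≈ -3.5442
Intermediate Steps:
k(Z, n) = -45 (k(Z, n) = -3*15 = -45)
o(T) = 3 - 2*T*(-45 + T) (o(T) = 3 - (T + T)*(T - 45) = 3 - 2*T*(-45 + T))
I = 210723 (I = 109223 + 101500 = 210723)
o(D)/I = (3 - 2*634**2 + 90*634)/210723 = (3 - 2*401956 + 57060)*(1/210723) = (3 - 803912 + 57060)*(1/210723) = -746849*1/210723 = -746849/210723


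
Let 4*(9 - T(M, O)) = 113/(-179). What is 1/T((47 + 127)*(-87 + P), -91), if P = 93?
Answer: 716/6557 ≈ 0.10920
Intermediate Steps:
T(M, O) = 6557/716 (T(M, O) = 9 - 113/(4*(-179)) = 9 - 113*(-1)/(4*179) = 9 - ¼*(-113/179) = 9 + 113/716 = 6557/716)
1/T((47 + 127)*(-87 + P), -91) = 1/(6557/716) = 716/6557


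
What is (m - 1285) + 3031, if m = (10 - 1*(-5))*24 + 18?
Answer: 2124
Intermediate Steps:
m = 378 (m = (10 + 5)*24 + 18 = 15*24 + 18 = 360 + 18 = 378)
(m - 1285) + 3031 = (378 - 1285) + 3031 = -907 + 3031 = 2124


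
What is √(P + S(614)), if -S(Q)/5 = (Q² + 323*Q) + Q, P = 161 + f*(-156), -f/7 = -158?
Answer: 3*I*√339115 ≈ 1747.0*I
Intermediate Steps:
f = 1106 (f = -7*(-158) = 1106)
P = -172375 (P = 161 + 1106*(-156) = 161 - 172536 = -172375)
S(Q) = -1620*Q - 5*Q² (S(Q) = -5*((Q² + 323*Q) + Q) = -5*(Q² + 324*Q) = -1620*Q - 5*Q²)
√(P + S(614)) = √(-172375 - 5*614*(324 + 614)) = √(-172375 - 5*614*938) = √(-172375 - 2879660) = √(-3052035) = 3*I*√339115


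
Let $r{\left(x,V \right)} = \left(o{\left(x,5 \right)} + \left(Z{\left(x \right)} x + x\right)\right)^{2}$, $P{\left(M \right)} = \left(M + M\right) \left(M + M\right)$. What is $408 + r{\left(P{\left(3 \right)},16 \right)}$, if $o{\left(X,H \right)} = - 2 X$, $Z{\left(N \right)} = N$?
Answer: $1588008$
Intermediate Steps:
$P{\left(M \right)} = 4 M^{2}$ ($P{\left(M \right)} = 2 M 2 M = 4 M^{2}$)
$r{\left(x,V \right)} = \left(x^{2} - x\right)^{2}$ ($r{\left(x,V \right)} = \left(- 2 x + \left(x x + x\right)\right)^{2} = \left(- 2 x + \left(x^{2} + x\right)\right)^{2} = \left(- 2 x + \left(x + x^{2}\right)\right)^{2} = \left(x^{2} - x\right)^{2}$)
$408 + r{\left(P{\left(3 \right)},16 \right)} = 408 + \left(4 \cdot 3^{2}\right)^{2} \left(-1 + 4 \cdot 3^{2}\right)^{2} = 408 + \left(4 \cdot 9\right)^{2} \left(-1 + 4 \cdot 9\right)^{2} = 408 + 36^{2} \left(-1 + 36\right)^{2} = 408 + 1296 \cdot 35^{2} = 408 + 1296 \cdot 1225 = 408 + 1587600 = 1588008$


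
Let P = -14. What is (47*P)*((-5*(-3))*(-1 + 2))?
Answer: -9870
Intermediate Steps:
(47*P)*((-5*(-3))*(-1 + 2)) = (47*(-14))*((-5*(-3))*(-1 + 2)) = -9870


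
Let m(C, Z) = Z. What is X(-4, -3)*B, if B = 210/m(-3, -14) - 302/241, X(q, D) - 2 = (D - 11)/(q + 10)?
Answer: 3917/723 ≈ 5.4177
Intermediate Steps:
X(q, D) = 2 + (-11 + D)/(10 + q) (X(q, D) = 2 + (D - 11)/(q + 10) = 2 + (-11 + D)/(10 + q))
B = -3917/241 (B = 210/(-14) - 302/241 = 210*(-1/14) - 302*1/241 = -15 - 302/241 = -3917/241 ≈ -16.253)
X(-4, -3)*B = ((9 - 3 + 2*(-4))/(10 - 4))*(-3917/241) = ((9 - 3 - 8)/6)*(-3917/241) = ((⅙)*(-2))*(-3917/241) = -⅓*(-3917/241) = 3917/723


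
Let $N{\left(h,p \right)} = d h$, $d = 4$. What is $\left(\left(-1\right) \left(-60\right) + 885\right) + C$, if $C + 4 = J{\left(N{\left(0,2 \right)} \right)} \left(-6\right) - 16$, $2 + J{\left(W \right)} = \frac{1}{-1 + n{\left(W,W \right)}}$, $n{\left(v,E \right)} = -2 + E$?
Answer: $939$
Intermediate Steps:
$N{\left(h,p \right)} = 4 h$
$J{\left(W \right)} = -2 + \frac{1}{-3 + W}$ ($J{\left(W \right)} = -2 + \frac{1}{-1 + \left(-2 + W\right)} = -2 + \frac{1}{-3 + W}$)
$C = -6$ ($C = -4 - \left(16 - \frac{7 - 2 \cdot 4 \cdot 0}{-3 + 4 \cdot 0} \left(-6\right)\right) = -4 - \left(16 - \frac{7 - 0}{-3 + 0} \left(-6\right)\right) = -4 - \left(16 - \frac{7 + 0}{-3} \left(-6\right)\right) = -4 - \left(16 - \left(- \frac{1}{3}\right) 7 \left(-6\right)\right) = -4 - 2 = -6$)
$\left(\left(-1\right) \left(-60\right) + 885\right) + C = \left(\left(-1\right) \left(-60\right) + 885\right) - 6 = \left(60 + 885\right) - 6 = 945 - 6 = 939$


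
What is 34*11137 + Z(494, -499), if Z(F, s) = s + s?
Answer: 377660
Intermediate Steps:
Z(F, s) = 2*s
34*11137 + Z(494, -499) = 34*11137 + 2*(-499) = 378658 - 998 = 377660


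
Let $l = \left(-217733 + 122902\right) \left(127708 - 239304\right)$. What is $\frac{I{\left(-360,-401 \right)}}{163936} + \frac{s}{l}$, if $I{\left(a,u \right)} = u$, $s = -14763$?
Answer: $- \frac{28689912553}{11722266139232} \approx -0.0024475$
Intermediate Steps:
$l = 10582760276$ ($l = \left(-94831\right) \left(-111596\right) = 10582760276$)
$\frac{I{\left(-360,-401 \right)}}{163936} + \frac{s}{l} = - \frac{401}{163936} - \frac{14763}{10582760276} = \left(-401\right) \frac{1}{163936} - \frac{399}{286020548} = - \frac{401}{163936} - \frac{399}{286020548} = - \frac{28689912553}{11722266139232}$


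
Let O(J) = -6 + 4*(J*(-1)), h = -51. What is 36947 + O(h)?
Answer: 37145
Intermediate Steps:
O(J) = -6 - 4*J (O(J) = -6 + 4*(-J) = -6 - 4*J)
36947 + O(h) = 36947 + (-6 - 4*(-51)) = 36947 + (-6 + 204) = 36947 + 198 = 37145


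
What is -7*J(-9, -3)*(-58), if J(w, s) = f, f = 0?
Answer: 0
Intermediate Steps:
J(w, s) = 0
-7*J(-9, -3)*(-58) = -7*0*(-58) = 0*(-58) = 0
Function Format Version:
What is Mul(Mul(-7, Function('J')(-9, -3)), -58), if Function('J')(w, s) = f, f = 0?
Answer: 0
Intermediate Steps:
Function('J')(w, s) = 0
Mul(Mul(-7, Function('J')(-9, -3)), -58) = Mul(Mul(-7, 0), -58) = Mul(0, -58) = 0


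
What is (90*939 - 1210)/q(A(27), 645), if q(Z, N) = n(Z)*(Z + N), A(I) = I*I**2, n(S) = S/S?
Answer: 2975/726 ≈ 4.0978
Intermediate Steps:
n(S) = 1
A(I) = I**3
q(Z, N) = N + Z (q(Z, N) = 1*(Z + N) = 1*(N + Z) = N + Z)
(90*939 - 1210)/q(A(27), 645) = (90*939 - 1210)/(645 + 27**3) = (84510 - 1210)/(645 + 19683) = 83300/20328 = 83300*(1/20328) = 2975/726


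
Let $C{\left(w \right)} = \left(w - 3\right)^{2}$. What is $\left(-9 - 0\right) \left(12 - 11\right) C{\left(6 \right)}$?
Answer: $-81$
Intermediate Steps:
$C{\left(w \right)} = \left(-3 + w\right)^{2}$
$\left(-9 - 0\right) \left(12 - 11\right) C{\left(6 \right)} = \left(-9 - 0\right) \left(12 - 11\right) \left(-3 + 6\right)^{2} = \left(-9 + 0\right) 1 \cdot 3^{2} = \left(-9\right) 1 \cdot 9 = \left(-9\right) 9 = -81$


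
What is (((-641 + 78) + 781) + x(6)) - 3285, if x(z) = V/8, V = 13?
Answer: -24523/8 ≈ -3065.4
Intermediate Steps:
x(z) = 13/8
(((-641 + 78) + 781) + x(6)) - 3285 = (((-641 + 78) + 781) + 13/8) - 3285 = ((-563 + 781) + 13/8) - 3285 = (218 + 13/8) - 3285 = 1757/8 - 3285 = -24523/8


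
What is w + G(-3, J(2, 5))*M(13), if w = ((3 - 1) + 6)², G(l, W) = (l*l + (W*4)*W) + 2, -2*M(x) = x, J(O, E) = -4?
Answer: -847/2 ≈ -423.50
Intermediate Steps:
M(x) = -x/2
G(l, W) = 2 + l² + 4*W² (G(l, W) = (l² + (4*W)*W) + 2 = (l² + 4*W²) + 2 = 2 + l² + 4*W²)
w = 64 (w = (2 + 6)² = 8² = 64)
w + G(-3, J(2, 5))*M(13) = 64 + (2 + (-3)² + 4*(-4)²)*(-½*13) = 64 + (2 + 9 + 4*16)*(-13/2) = 64 + (2 + 9 + 64)*(-13/2) = 64 + 75*(-13/2) = 64 - 975/2 = -847/2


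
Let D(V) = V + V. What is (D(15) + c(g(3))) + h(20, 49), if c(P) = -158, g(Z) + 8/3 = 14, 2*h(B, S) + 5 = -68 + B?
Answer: -309/2 ≈ -154.50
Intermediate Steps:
h(B, S) = -73/2 + B/2 (h(B, S) = -5/2 + (-68 + B)/2 = -5/2 + (-34 + B/2) = -73/2 + B/2)
g(Z) = 34/3 (g(Z) = -8/3 + 14 = 34/3)
D(V) = 2*V
(D(15) + c(g(3))) + h(20, 49) = (2*15 - 158) + (-73/2 + (½)*20) = (30 - 158) + (-73/2 + 10) = -128 - 53/2 = -309/2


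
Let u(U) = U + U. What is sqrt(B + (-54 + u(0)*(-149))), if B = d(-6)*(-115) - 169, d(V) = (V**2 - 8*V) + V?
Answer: I*sqrt(9193) ≈ 95.88*I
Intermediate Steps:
u(U) = 2*U
d(V) = V**2 - 7*V
B = -9139 (B = -6*(-7 - 6)*(-115) - 169 = -6*(-13)*(-115) - 169 = 78*(-115) - 169 = -8970 - 169 = -9139)
sqrt(B + (-54 + u(0)*(-149))) = sqrt(-9139 + (-54 + (2*0)*(-149))) = sqrt(-9139 + (-54 + 0*(-149))) = sqrt(-9139 + (-54 + 0)) = sqrt(-9139 - 54) = sqrt(-9193) = I*sqrt(9193)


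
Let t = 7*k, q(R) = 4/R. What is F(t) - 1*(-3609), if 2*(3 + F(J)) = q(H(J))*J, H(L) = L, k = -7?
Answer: 3608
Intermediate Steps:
t = -49 (t = 7*(-7) = -49)
F(J) = -1 (F(J) = -3 + ((4/J)*J)/2 = -3 + (1/2)*4 = -3 + 2 = -1)
F(t) - 1*(-3609) = -1 - 1*(-3609) = -1 + 3609 = 3608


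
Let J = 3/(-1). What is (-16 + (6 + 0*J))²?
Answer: 100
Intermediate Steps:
J = -3 (J = 3*(-1) = -3)
(-16 + (6 + 0*J))² = (-16 + (6 + 0*(-3)))² = (-16 + (6 + 0))² = (-16 + 6)² = (-10)² = 100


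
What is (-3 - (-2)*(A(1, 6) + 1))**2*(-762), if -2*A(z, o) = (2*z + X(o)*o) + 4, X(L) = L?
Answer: -1408938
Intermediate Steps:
A(z, o) = -2 - z - o**2/2 (A(z, o) = -((2*z + o*o) + 4)/2 = -((2*z + o**2) + 4)/2 = -((o**2 + 2*z) + 4)/2 = -(4 + o**2 + 2*z)/2 = -2 - z - o**2/2)
(-3 - (-2)*(A(1, 6) + 1))**2*(-762) = (-3 - (-2)*((-2 - 1*1 - 1/2*6**2) + 1))**2*(-762) = (-3 - (-2)*((-2 - 1 - 1/2*36) + 1))**2*(-762) = (-3 - (-2)*((-2 - 1 - 18) + 1))**2*(-762) = (-3 - (-2)*(-21 + 1))**2*(-762) = (-3 - (-2)*(-20))**2*(-762) = (-3 - 1*40)**2*(-762) = (-3 - 40)**2*(-762) = (-43)**2*(-762) = 1849*(-762) = -1408938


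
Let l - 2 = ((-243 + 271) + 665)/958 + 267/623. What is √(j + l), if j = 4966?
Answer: √223464929898/6706 ≈ 70.492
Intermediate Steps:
l = 21137/6706 (l = 2 + (((-243 + 271) + 665)/958 + 267/623) = 2 + ((28 + 665)*(1/958) + 267*(1/623)) = 2 + (693*(1/958) + 3/7) = 2 + (693/958 + 3/7) = 2 + 7725/6706 = 21137/6706 ≈ 3.1520)
√(j + l) = √(4966 + 21137/6706) = √(33323133/6706) = √223464929898/6706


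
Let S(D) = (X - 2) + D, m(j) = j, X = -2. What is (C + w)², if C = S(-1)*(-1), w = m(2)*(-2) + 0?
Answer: 1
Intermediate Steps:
w = -4 (w = 2*(-2) + 0 = -4 + 0 = -4)
S(D) = -4 + D (S(D) = (-2 - 2) + D = -4 + D)
C = 5 (C = (-4 - 1)*(-1) = -5*(-1) = 5)
(C + w)² = (5 - 4)² = 1² = 1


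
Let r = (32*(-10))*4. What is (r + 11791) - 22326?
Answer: -11815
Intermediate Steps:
r = -1280 (r = -320*4 = -1280)
(r + 11791) - 22326 = (-1280 + 11791) - 22326 = 10511 - 22326 = -11815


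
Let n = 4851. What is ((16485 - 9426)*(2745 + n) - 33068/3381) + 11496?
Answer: 25904087056/483 ≈ 5.3632e+7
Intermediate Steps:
((16485 - 9426)*(2745 + n) - 33068/3381) + 11496 = ((16485 - 9426)*(2745 + 4851) - 33068/3381) + 11496 = (7059*7596 - 33068*1/3381) + 11496 = (53620164 - 4724/483) + 11496 = 25898534488/483 + 11496 = 25904087056/483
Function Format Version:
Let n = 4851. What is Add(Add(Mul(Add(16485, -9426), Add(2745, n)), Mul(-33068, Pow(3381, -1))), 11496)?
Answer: Rational(25904087056, 483) ≈ 5.3632e+7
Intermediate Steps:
Add(Add(Mul(Add(16485, -9426), Add(2745, n)), Mul(-33068, Pow(3381, -1))), 11496) = Add(Add(Mul(Add(16485, -9426), Add(2745, 4851)), Mul(-33068, Pow(3381, -1))), 11496) = Add(Add(Mul(7059, 7596), Mul(-33068, Rational(1, 3381))), 11496) = Add(Add(53620164, Rational(-4724, 483)), 11496) = Add(Rational(25898534488, 483), 11496) = Rational(25904087056, 483)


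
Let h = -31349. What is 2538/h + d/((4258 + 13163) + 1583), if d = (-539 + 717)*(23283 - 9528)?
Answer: 816024957/6337834 ≈ 128.75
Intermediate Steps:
d = 2448390 (d = 178*13755 = 2448390)
2538/h + d/((4258 + 13163) + 1583) = 2538/(-31349) + 2448390/((4258 + 13163) + 1583) = 2538*(-1/31349) + 2448390/(17421 + 1583) = -54/667 + 2448390/19004 = -54/667 + 2448390*(1/19004) = -54/667 + 1224195/9502 = 816024957/6337834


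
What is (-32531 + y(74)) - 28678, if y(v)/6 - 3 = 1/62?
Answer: -1896918/31 ≈ -61191.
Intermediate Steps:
y(v) = 561/31 (y(v) = 18 + 6/62 = 18 + 6*(1/62) = 18 + 3/31 = 561/31)
(-32531 + y(74)) - 28678 = (-32531 + 561/31) - 28678 = -1007900/31 - 28678 = -1896918/31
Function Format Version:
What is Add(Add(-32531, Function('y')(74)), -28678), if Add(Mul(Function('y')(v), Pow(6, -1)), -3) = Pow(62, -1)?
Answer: Rational(-1896918, 31) ≈ -61191.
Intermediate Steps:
Function('y')(v) = Rational(561, 31) (Function('y')(v) = Add(18, Mul(6, Pow(62, -1))) = Add(18, Mul(6, Rational(1, 62))) = Add(18, Rational(3, 31)) = Rational(561, 31))
Add(Add(-32531, Function('y')(74)), -28678) = Add(Add(-32531, Rational(561, 31)), -28678) = Add(Rational(-1007900, 31), -28678) = Rational(-1896918, 31)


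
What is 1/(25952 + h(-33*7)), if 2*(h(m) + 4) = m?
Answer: 2/51665 ≈ 3.8711e-5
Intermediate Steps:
h(m) = -4 + m/2
1/(25952 + h(-33*7)) = 1/(25952 + (-4 + (-33*7)/2)) = 1/(25952 + (-4 + (½)*(-231))) = 1/(25952 + (-4 - 231/2)) = 1/(25952 - 239/2) = 1/(51665/2) = 2/51665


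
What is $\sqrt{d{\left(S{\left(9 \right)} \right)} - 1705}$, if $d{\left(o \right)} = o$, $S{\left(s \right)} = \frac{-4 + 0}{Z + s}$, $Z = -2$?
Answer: $\frac{i \sqrt{83573}}{7} \approx 41.299 i$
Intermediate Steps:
$S{\left(s \right)} = - \frac{4}{-2 + s}$ ($S{\left(s \right)} = \frac{-4 + 0}{-2 + s} = - \frac{4}{-2 + s}$)
$\sqrt{d{\left(S{\left(9 \right)} \right)} - 1705} = \sqrt{- \frac{4}{-2 + 9} - 1705} = \sqrt{- \frac{4}{7} - 1705} = \sqrt{- \frac{11939}{7}} = \frac{i \sqrt{83573}}{7}$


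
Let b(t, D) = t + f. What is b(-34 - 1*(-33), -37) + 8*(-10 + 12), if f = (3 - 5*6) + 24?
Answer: 12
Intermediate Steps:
f = -3 (f = (3 - 30) + 24 = -27 + 24 = -3)
b(t, D) = -3 + t (b(t, D) = t - 3 = -3 + t)
b(-34 - 1*(-33), -37) + 8*(-10 + 12) = (-3 + (-34 - 1*(-33))) + 8*(-10 + 12) = (-3 + (-34 + 33)) + 8*2 = (-3 - 1) + 16 = -4 + 16 = 12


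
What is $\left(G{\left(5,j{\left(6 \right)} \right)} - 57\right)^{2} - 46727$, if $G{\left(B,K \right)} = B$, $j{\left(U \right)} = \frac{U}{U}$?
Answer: $-44023$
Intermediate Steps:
$j{\left(U \right)} = 1$
$\left(G{\left(5,j{\left(6 \right)} \right)} - 57\right)^{2} - 46727 = \left(5 - 57\right)^{2} - 46727 = \left(-52\right)^{2} - 46727 = 2704 - 46727 = -44023$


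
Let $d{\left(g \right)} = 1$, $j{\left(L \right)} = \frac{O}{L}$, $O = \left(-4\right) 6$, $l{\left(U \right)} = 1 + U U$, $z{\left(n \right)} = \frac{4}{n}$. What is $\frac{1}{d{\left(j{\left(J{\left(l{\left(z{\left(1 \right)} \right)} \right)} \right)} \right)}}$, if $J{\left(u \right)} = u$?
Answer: $1$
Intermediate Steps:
$l{\left(U \right)} = 1 + U^{2}$
$O = -24$
$j{\left(L \right)} = - \frac{24}{L}$
$\frac{1}{d{\left(j{\left(J{\left(l{\left(z{\left(1 \right)} \right)} \right)} \right)} \right)}} = 1^{-1} = 1$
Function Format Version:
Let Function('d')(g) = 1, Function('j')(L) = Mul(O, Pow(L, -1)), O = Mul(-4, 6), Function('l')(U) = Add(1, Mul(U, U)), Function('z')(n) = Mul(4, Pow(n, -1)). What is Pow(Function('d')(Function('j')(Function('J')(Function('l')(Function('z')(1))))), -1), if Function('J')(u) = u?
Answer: 1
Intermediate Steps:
Function('l')(U) = Add(1, Pow(U, 2))
O = -24
Function('j')(L) = Mul(-24, Pow(L, -1))
Pow(Function('d')(Function('j')(Function('J')(Function('l')(Function('z')(1))))), -1) = Pow(1, -1) = 1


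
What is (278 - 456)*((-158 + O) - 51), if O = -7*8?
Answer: 47170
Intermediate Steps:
O = -56
(278 - 456)*((-158 + O) - 51) = (278 - 456)*((-158 - 56) - 51) = -178*(-214 - 51) = -178*(-265) = 47170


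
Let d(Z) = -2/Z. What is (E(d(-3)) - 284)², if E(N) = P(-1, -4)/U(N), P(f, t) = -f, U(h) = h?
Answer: 319225/4 ≈ 79806.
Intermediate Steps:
E(N) = 1/N (E(N) = (-1*(-1))/N = 1/N)
(E(d(-3)) - 284)² = (1/(-2/(-3)) - 284)² = (1/(-2*(-⅓)) - 284)² = (1/(⅔) - 284)² = (3/2 - 284)² = (-565/2)² = 319225/4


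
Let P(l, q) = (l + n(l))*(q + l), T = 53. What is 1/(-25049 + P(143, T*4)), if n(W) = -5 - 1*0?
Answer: 1/23941 ≈ 4.1769e-5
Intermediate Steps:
n(W) = -5 (n(W) = -5 + 0 = -5)
P(l, q) = (-5 + l)*(l + q) (P(l, q) = (l - 5)*(q + l) = (-5 + l)*(l + q))
1/(-25049 + P(143, T*4)) = 1/(-25049 + (143**2 - 5*143 - 265*4 + 143*(53*4))) = 1/(-25049 + (20449 - 715 - 5*212 + 143*212)) = 1/(-25049 + (20449 - 715 - 1060 + 30316)) = 1/(-25049 + 48990) = 1/23941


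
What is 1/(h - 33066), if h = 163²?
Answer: -1/6497 ≈ -0.00015392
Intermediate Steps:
h = 26569
1/(h - 33066) = 1/(26569 - 33066) = 1/(-6497) = -1/6497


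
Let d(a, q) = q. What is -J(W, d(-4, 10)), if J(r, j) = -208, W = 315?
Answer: 208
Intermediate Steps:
-J(W, d(-4, 10)) = -1*(-208) = 208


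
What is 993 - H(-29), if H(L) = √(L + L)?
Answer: 993 - I*√58 ≈ 993.0 - 7.6158*I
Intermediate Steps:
H(L) = √2*√L (H(L) = √(2*L) = √2*√L)
993 - H(-29) = 993 - √2*√(-29) = 993 - √2*I*√29 = 993 - I*√58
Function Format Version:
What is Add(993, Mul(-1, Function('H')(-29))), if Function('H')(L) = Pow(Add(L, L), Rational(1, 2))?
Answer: Add(993, Mul(-1, I, Pow(58, Rational(1, 2)))) ≈ Add(993.00, Mul(-7.6158, I))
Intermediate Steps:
Function('H')(L) = Mul(Pow(2, Rational(1, 2)), Pow(L, Rational(1, 2))) (Function('H')(L) = Pow(Mul(2, L), Rational(1, 2)) = Mul(Pow(2, Rational(1, 2)), Pow(L, Rational(1, 2))))
Add(993, Mul(-1, Function('H')(-29))) = Add(993, Mul(-1, Mul(Pow(2, Rational(1, 2)), Pow(-29, Rational(1, 2))))) = Add(993, Mul(-1, Mul(Pow(2, Rational(1, 2)), Mul(I, Pow(29, Rational(1, 2)))))) = Add(993, Mul(-1, Mul(I, Pow(58, Rational(1, 2))))) = Add(993, Mul(-1, I, Pow(58, Rational(1, 2))))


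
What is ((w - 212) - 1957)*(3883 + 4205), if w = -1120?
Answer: -26601432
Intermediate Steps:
((w - 212) - 1957)*(3883 + 4205) = ((-1120 - 212) - 1957)*(3883 + 4205) = (-1332 - 1957)*8088 = -3289*8088 = -26601432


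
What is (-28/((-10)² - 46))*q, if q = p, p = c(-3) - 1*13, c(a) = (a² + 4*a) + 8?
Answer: 112/27 ≈ 4.1481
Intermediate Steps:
c(a) = 8 + a² + 4*a
p = -8 (p = (8 + (-3)² + 4*(-3)) - 1*13 = (8 + 9 - 12) - 13 = 5 - 13 = -8)
q = -8
(-28/((-10)² - 46))*q = (-28/((-10)² - 46))*(-8) = (-28/(100 - 46))*(-8) = (-28/54)*(-8) = ((1/54)*(-28))*(-8) = -14/27*(-8) = 112/27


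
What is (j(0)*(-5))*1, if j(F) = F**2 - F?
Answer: 0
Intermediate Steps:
(j(0)*(-5))*1 = ((0*(-1 + 0))*(-5))*1 = ((0*(-1))*(-5))*1 = (0*(-5))*1 = 0*1 = 0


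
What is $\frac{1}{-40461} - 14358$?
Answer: $- \frac{580939039}{40461} \approx -14358.0$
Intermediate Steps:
$\frac{1}{-40461} - 14358 = - \frac{1}{40461} - 14358 = - \frac{580939039}{40461}$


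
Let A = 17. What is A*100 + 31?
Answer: 1731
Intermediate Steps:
A*100 + 31 = 17*100 + 31 = 1700 + 31 = 1731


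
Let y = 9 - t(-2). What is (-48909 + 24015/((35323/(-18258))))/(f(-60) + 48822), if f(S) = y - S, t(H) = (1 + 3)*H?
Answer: -2166078477/1727259377 ≈ -1.2541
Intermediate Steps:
t(H) = 4*H
y = 17 (y = 9 - 4*(-2) = 9 - 1*(-8) = 9 + 8 = 17)
f(S) = 17 - S
(-48909 + 24015/((35323/(-18258))))/(f(-60) + 48822) = (-48909 + 24015/((35323/(-18258))))/((17 - 1*(-60)) + 48822) = (-48909 + 24015/((35323*(-1/18258))))/((17 + 60) + 48822) = (-48909 + 24015/(-35323/18258))/(77 + 48822) = (-48909 + 24015*(-18258/35323))/48899 = (-48909 - 438465870/35323)*(1/48899) = -2166078477/35323*1/48899 = -2166078477/1727259377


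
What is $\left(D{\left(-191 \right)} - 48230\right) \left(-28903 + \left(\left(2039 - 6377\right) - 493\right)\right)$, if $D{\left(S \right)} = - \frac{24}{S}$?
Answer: $\frac{310754437004}{191} \approx 1.627 \cdot 10^{9}$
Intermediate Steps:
$\left(D{\left(-191 \right)} - 48230\right) \left(-28903 + \left(\left(2039 - 6377\right) - 493\right)\right) = \left(- \frac{24}{-191} - 48230\right) \left(-28903 + \left(\left(2039 - 6377\right) - 493\right)\right) = \left(\left(-24\right) \left(- \frac{1}{191}\right) - 48230\right) \left(-28903 + \left(-4338 + \left(-1935 + 1442\right)\right)\right) = \left(\frac{24}{191} - 48230\right) \left(-28903 - 4831\right) = - \frac{9211906 \left(-28903 - 4831\right)}{191} = \left(- \frac{9211906}{191}\right) \left(-33734\right) = \frac{310754437004}{191}$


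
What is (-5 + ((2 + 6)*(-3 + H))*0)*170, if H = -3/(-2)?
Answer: -850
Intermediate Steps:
H = 3/2 (H = -3*(-½) = 3/2 ≈ 1.5000)
(-5 + ((2 + 6)*(-3 + H))*0)*170 = (-5 + ((2 + 6)*(-3 + 3/2))*0)*170 = (-5 + (8*(-3/2))*0)*170 = (-5 - 12*0)*170 = (-5 + 0)*170 = -5*170 = -850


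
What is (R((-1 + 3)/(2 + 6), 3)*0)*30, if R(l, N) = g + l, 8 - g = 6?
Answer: 0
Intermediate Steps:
g = 2 (g = 8 - 1*6 = 8 - 6 = 2)
R(l, N) = 2 + l
(R((-1 + 3)/(2 + 6), 3)*0)*30 = ((2 + (-1 + 3)/(2 + 6))*0)*30 = ((2 + 2/8)*0)*30 = ((2 + 2*(⅛))*0)*30 = ((2 + ¼)*0)*30 = ((9/4)*0)*30 = 0*30 = 0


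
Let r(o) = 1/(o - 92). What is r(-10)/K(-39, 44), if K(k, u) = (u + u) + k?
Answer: -1/4998 ≈ -0.00020008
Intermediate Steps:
r(o) = 1/(-92 + o)
K(k, u) = k + 2*u (K(k, u) = 2*u + k = k + 2*u)
r(-10)/K(-39, 44) = 1/((-92 - 10)*(-39 + 2*44)) = 1/((-102)*(-39 + 88)) = -1/102/49 = -1/102*1/49 = -1/4998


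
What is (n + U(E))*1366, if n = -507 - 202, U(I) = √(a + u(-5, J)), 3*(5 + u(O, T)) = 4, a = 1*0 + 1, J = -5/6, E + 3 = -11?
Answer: -968494 + 2732*I*√6/3 ≈ -9.6849e+5 + 2230.7*I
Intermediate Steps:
E = -14 (E = -3 - 11 = -14)
J = -⅚ (J = -5*⅙ = -⅚ ≈ -0.83333)
a = 1 (a = 0 + 1 = 1)
u(O, T) = -11/3 (u(O, T) = -5 + (⅓)*4 = -5 + 4/3 = -11/3)
U(I) = 2*I*√6/3 (U(I) = √(1 - 11/3) = √(-8/3) = 2*I*√6/3)
n = -709
(n + U(E))*1366 = (-709 + 2*I*√6/3)*1366 = -968494 + 2732*I*√6/3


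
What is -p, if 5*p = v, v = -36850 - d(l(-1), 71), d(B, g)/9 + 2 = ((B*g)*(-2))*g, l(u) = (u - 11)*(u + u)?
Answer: -428176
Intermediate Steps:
l(u) = 2*u*(-11 + u) (l(u) = (-11 + u)*(2*u) = 2*u*(-11 + u))
d(B, g) = -18 - 18*B*g² (d(B, g) = -18 + 9*(((B*g)*(-2))*g) = -18 + 9*((-2*B*g)*g) = -18 + 9*(-2*B*g²) = -18 - 18*B*g²)
v = 2140880 (v = -36850 - (-18 - 18*2*(-1)*(-11 - 1)*71²) = -36850 - (-18 - 18*2*(-1)*(-12)*5041) = -36850 - (-18 - 18*24*5041) = -36850 - (-18 - 2177712) = -36850 - 1*(-2177730) = -36850 + 2177730 = 2140880)
p = 428176 (p = (⅕)*2140880 = 428176)
-p = -1*428176 = -428176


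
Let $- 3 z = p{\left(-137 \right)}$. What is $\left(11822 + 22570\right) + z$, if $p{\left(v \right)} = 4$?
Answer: $\frac{103172}{3} \approx 34391.0$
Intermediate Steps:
$z = - \frac{4}{3}$ ($z = \left(- \frac{1}{3}\right) 4 = - \frac{4}{3} \approx -1.3333$)
$\left(11822 + 22570\right) + z = \left(11822 + 22570\right) - \frac{4}{3} = 34392 - \frac{4}{3} = \frac{103172}{3}$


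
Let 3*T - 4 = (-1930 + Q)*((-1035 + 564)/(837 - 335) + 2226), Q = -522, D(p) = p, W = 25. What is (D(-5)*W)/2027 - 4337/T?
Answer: -164557515203/2775809681954 ≈ -0.059283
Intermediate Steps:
T = -1369417702/753 (T = 4/3 + ((-1930 - 522)*((-1035 + 564)/(837 - 335) + 2226))/3 = 4/3 + (-2452*(-471/502 + 2226))/3 = 4/3 + (-2452*1116981/502)/3 = 4/3 + (⅓)*(-1369418706/251) = 4/3 - 456472902/251 = -1369417702/753 ≈ -1.8186e+6)
(D(-5)*W)/2027 - 4337/T = -5*25/2027 - 4337/(-1369417702/753) = -125*1/2027 - 4337*(-753/1369417702) = -125/2027 + 3265761/1369417702 = -164557515203/2775809681954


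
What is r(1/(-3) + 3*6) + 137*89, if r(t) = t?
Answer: 36632/3 ≈ 12211.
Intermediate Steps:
r(1/(-3) + 3*6) + 137*89 = (1/(-3) + 3*6) + 137*89 = (-⅓ + 18) + 12193 = 53/3 + 12193 = 36632/3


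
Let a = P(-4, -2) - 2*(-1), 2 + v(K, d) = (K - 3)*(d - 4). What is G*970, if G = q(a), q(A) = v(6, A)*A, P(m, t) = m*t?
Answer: 155200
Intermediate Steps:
v(K, d) = -2 + (-4 + d)*(-3 + K) (v(K, d) = -2 + (K - 3)*(d - 4) = -2 + (-3 + K)*(-4 + d) = -2 + (-4 + d)*(-3 + K))
a = 10 (a = -4*(-2) - 2*(-1) = 8 + 2 = 10)
q(A) = A*(-14 + 3*A) (q(A) = (10 - 4*6 - 3*A + 6*A)*A = (10 - 24 - 3*A + 6*A)*A = (-14 + 3*A)*A = A*(-14 + 3*A))
G = 160 (G = 10*(-14 + 3*10) = 10*(-14 + 30) = 10*16 = 160)
G*970 = 160*970 = 155200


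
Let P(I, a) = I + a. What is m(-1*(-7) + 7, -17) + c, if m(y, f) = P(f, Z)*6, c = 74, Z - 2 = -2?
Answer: -28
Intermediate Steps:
Z = 0 (Z = 2 - 2 = 0)
m(y, f) = 6*f (m(y, f) = (f + 0)*6 = f*6 = 6*f)
m(-1*(-7) + 7, -17) + c = 6*(-17) + 74 = -102 + 74 = -28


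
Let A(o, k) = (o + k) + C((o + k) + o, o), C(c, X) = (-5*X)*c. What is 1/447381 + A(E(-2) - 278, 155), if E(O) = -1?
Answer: -251566362728/447381 ≈ -5.6231e+5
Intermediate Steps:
C(c, X) = -5*X*c
A(o, k) = k + o - 5*o*(k + 2*o) (A(o, k) = (o + k) - 5*o*((o + k) + o) = (k + o) - 5*o*((k + o) + o) = (k + o) - 5*o*(k + 2*o) = k + o - 5*o*(k + 2*o))
1/447381 + A(E(-2) - 278, 155) = 1/447381 + (155 + (-1 - 278) - 5*(-1 - 278)*(155 + 2*(-1 - 278))) = 1/447381 + (155 - 279 - 5*(-279)*(155 + 2*(-279))) = 1/447381 + (155 - 279 - 5*(-279)*(155 - 558)) = 1/447381 + (155 - 279 - 5*(-279)*(-403)) = 1/447381 + (155 - 279 - 562185) = 1/447381 - 562309 = -251566362728/447381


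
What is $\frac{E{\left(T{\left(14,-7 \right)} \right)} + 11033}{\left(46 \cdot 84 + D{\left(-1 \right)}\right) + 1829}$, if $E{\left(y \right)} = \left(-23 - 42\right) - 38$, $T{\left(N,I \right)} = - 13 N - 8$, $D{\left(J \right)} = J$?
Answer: $\frac{5465}{2846} \approx 1.9202$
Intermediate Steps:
$T{\left(N,I \right)} = -8 - 13 N$
$E{\left(y \right)} = -103$ ($E{\left(y \right)} = -65 - 38 = -103$)
$\frac{E{\left(T{\left(14,-7 \right)} \right)} + 11033}{\left(46 \cdot 84 + D{\left(-1 \right)}\right) + 1829} = \frac{-103 + 11033}{\left(46 \cdot 84 - 1\right) + 1829} = \frac{10930}{\left(3864 - 1\right) + 1829} = \frac{10930}{3863 + 1829} = \frac{10930}{5692} = 10930 \cdot \frac{1}{5692} = \frac{5465}{2846}$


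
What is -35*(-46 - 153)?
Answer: 6965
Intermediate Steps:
-35*(-46 - 153) = -35*(-199) = 6965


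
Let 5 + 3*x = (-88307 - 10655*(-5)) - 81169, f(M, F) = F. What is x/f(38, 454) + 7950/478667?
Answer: -27806574751/325972227 ≈ -85.303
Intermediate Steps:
x = -116206/3 (x = -5/3 + ((-88307 - 10655*(-5)) - 81169)/3 = -5/3 + ((-88307 + 53275) - 81169)/3 = -5/3 + (-35032 - 81169)/3 = -5/3 + (⅓)*(-116201) = -5/3 - 116201/3 = -116206/3 ≈ -38735.)
x/f(38, 454) + 7950/478667 = -116206/3/454 + 7950/478667 = -116206/3*1/454 + 7950*(1/478667) = -58103/681 + 7950/478667 = -27806574751/325972227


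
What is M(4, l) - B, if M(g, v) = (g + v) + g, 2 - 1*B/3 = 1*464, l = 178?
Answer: 1572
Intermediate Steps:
B = -1386 (B = 6 - 3*464 = 6 - 1392 = -1386)
M(g, v) = v + 2*g
M(4, l) - B = (178 + 2*4) - 1*(-1386) = (178 + 8) + 1386 = 186 + 1386 = 1572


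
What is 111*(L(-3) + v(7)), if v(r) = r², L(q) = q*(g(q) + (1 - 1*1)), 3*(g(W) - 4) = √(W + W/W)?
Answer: 4107 - 111*I*√2 ≈ 4107.0 - 156.98*I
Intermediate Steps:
g(W) = 4 + √(1 + W)/3 (g(W) = 4 + √(W + W/W)/3 = 4 + √(W + 1)/3 = 4 + √(1 + W)/3)
L(q) = q*(4 + √(1 + q)/3) (L(q) = q*((4 + √(1 + q)/3) + (1 - 1*1)) = q*((4 + √(1 + q)/3) + (1 - 1)) = q*((4 + √(1 + q)/3) + 0) = q*(4 + √(1 + q)/3))
111*(L(-3) + v(7)) = 111*((⅓)*(-3)*(12 + √(1 - 3)) + 7²) = 111*((⅓)*(-3)*(12 + √(-2)) + 49) = 111*((⅓)*(-3)*(12 + I*√2) + 49) = 111*((-12 - I*√2) + 49) = 111*(37 - I*√2) = 4107 - 111*I*√2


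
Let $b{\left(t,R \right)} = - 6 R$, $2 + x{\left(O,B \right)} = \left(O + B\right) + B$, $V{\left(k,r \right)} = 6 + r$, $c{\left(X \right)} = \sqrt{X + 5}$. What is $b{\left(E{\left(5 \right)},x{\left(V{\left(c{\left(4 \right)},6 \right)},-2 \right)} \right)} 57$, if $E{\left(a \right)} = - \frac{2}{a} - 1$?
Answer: $-2052$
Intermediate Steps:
$c{\left(X \right)} = \sqrt{5 + X}$
$E{\left(a \right)} = -1 - \frac{2}{a}$ ($E{\left(a \right)} = - \frac{2}{a} - 1 = -1 - \frac{2}{a}$)
$x{\left(O,B \right)} = -2 + O + 2 B$ ($x{\left(O,B \right)} = -2 + \left(\left(O + B\right) + B\right) = -2 + \left(\left(B + O\right) + B\right) = -2 + \left(O + 2 B\right) = -2 + O + 2 B$)
$b{\left(E{\left(5 \right)},x{\left(V{\left(c{\left(4 \right)},6 \right)},-2 \right)} \right)} 57 = - 6 \left(-2 + \left(6 + 6\right) + 2 \left(-2\right)\right) 57 = - 6 \left(-2 + 12 - 4\right) 57 = \left(-6\right) 6 \cdot 57 = \left(-36\right) 57 = -2052$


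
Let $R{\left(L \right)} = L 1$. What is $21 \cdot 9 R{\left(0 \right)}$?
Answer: $0$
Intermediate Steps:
$R{\left(L \right)} = L$
$21 \cdot 9 R{\left(0 \right)} = 21 \cdot 9 \cdot 0 = 189 \cdot 0 = 0$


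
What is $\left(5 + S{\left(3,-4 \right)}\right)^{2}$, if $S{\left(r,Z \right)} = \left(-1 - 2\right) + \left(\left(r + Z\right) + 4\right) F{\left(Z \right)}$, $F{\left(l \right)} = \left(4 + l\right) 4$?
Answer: $4$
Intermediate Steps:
$F{\left(l \right)} = 16 + 4 l$
$S{\left(r,Z \right)} = -3 + \left(16 + 4 Z\right) \left(4 + Z + r\right)$ ($S{\left(r,Z \right)} = \left(-1 - 2\right) + \left(\left(r + Z\right) + 4\right) \left(16 + 4 Z\right) = -3 + \left(\left(Z + r\right) + 4\right) \left(16 + 4 Z\right) = -3 + \left(4 + Z + r\right) \left(16 + 4 Z\right) = -3 + \left(16 + 4 Z\right) \left(4 + Z + r\right)$)
$\left(5 + S{\left(3,-4 \right)}\right)^{2} = \left(5 + \left(61 + 16 \left(-4\right) + 4 \left(-4\right) \left(4 - 4\right) + 4 \cdot 3 \left(4 - 4\right)\right)\right)^{2} = \left(5 + \left(61 - 64 + 4 \left(-4\right) 0 + 4 \cdot 3 \cdot 0\right)\right)^{2} = \left(5 + \left(61 - 64 + 0 + 0\right)\right)^{2} = \left(5 - 3\right)^{2} = 2^{2} = 4$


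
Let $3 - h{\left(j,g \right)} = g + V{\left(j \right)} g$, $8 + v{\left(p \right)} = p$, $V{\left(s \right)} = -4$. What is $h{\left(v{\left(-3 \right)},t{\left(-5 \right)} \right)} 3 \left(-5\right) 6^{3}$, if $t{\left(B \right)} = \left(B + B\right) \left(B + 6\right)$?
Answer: $87480$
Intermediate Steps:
$v{\left(p \right)} = -8 + p$
$t{\left(B \right)} = 2 B \left(6 + B\right)$
$h{\left(j,g \right)} = 3 + 3 g$ ($h{\left(j,g \right)} = 3 - \left(g - 4 g\right) = 3 - - 3 g = 3 + 3 g$)
$h{\left(v{\left(-3 \right)},t{\left(-5 \right)} \right)} 3 \left(-5\right) 6^{3} = \left(3 + 3 \cdot 2 \left(-5\right) \left(6 - 5\right)\right) 3 \left(-5\right) 6^{3} = \left(3 + 3 \cdot 2 \left(-5\right) 1\right) \left(\left(-15\right) 216\right) = \left(3 + 3 \left(-10\right)\right) \left(-3240\right) = \left(3 - 30\right) \left(-3240\right) = \left(-27\right) \left(-3240\right) = 87480$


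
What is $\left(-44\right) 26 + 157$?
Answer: $-987$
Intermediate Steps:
$\left(-44\right) 26 + 157 = -1144 + 157 = -987$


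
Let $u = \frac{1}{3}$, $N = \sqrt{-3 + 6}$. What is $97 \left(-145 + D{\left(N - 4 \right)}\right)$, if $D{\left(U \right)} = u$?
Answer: $- \frac{42098}{3} \approx -14033.0$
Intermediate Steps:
$N = \sqrt{3} \approx 1.732$
$u = \frac{1}{3} \approx 0.33333$
$D{\left(U \right)} = \frac{1}{3}$
$97 \left(-145 + D{\left(N - 4 \right)}\right) = 97 \left(-145 + \frac{1}{3}\right) = 97 \left(- \frac{434}{3}\right) = - \frac{42098}{3}$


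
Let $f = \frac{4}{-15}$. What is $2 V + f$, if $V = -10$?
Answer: $- \frac{304}{15} \approx -20.267$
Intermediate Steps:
$f = - \frac{4}{15}$ ($f = 4 \left(- \frac{1}{15}\right) = - \frac{4}{15} \approx -0.26667$)
$2 V + f = 2 \left(-10\right) - \frac{4}{15} = -20 - \frac{4}{15} = - \frac{304}{15}$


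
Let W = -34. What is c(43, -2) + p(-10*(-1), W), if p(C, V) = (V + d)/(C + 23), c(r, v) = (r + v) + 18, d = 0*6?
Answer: 1913/33 ≈ 57.970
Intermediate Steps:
d = 0
c(r, v) = 18 + r + v
p(C, V) = V/(23 + C) (p(C, V) = (V + 0)/(C + 23) = V/(23 + C))
c(43, -2) + p(-10*(-1), W) = (18 + 43 - 2) - 34/(23 - 10*(-1)) = 59 - 34/(23 + 10) = 59 - 34/33 = 1913/33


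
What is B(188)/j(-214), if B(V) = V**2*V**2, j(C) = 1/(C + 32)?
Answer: -227354097152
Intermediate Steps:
j(C) = 1/(32 + C)
B(V) = V**4
B(188)/j(-214) = 188**4/(1/(32 - 214)) = 1249198336/(1/(-182)) = 1249198336/(-1/182) = 1249198336*(-182) = -227354097152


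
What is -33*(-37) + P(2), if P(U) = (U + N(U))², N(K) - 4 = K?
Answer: 1285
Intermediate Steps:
N(K) = 4 + K
P(U) = (4 + 2*U)² (P(U) = (U + (4 + U))² = (4 + 2*U)²)
-33*(-37) + P(2) = -33*(-37) + 4*(2 + 2)² = 1221 + 4*4² = 1221 + 4*16 = 1221 + 64 = 1285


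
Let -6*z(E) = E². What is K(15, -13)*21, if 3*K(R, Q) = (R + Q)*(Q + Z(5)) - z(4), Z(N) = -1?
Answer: -532/3 ≈ -177.33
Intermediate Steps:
z(E) = -E²/6
K(R, Q) = 8/9 + (-1 + Q)*(Q + R)/3 (K(R, Q) = ((R + Q)*(Q - 1) - (-1)*4²/6)/3 = ((Q + R)*(-1 + Q) - (-1)*16/6)/3 = ((-1 + Q)*(Q + R) - 1*(-8/3))/3 = ((-1 + Q)*(Q + R) + 8/3)/3 = (8/3 + (-1 + Q)*(Q + R))/3 = 8/9 + (-1 + Q)*(Q + R)/3)
K(15, -13)*21 = (8/9 - ⅓*(-13) - ⅓*15 + (⅓)*(-13)² + (⅓)*(-13)*15)*21 = (8/9 + 13/3 - 5 + (⅓)*169 - 65)*21 = (8/9 + 13/3 - 5 + 169/3 - 65)*21 = -76/9*21 = -532/3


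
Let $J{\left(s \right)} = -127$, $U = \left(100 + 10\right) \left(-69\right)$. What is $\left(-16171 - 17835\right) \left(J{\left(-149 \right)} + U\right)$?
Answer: $262424302$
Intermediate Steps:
$U = -7590$ ($U = 110 \left(-69\right) = -7590$)
$\left(-16171 - 17835\right) \left(J{\left(-149 \right)} + U\right) = \left(-16171 - 17835\right) \left(-127 - 7590\right) = \left(-34006\right) \left(-7717\right) = 262424302$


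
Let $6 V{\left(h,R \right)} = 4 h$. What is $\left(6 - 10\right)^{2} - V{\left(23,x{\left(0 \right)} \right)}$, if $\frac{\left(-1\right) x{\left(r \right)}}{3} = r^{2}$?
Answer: $\frac{2}{3} \approx 0.66667$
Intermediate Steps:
$x{\left(r \right)} = - 3 r^{2}$
$V{\left(h,R \right)} = \frac{2 h}{3}$ ($V{\left(h,R \right)} = \frac{4 h}{6} = \frac{2 h}{3}$)
$\left(6 - 10\right)^{2} - V{\left(23,x{\left(0 \right)} \right)} = \left(6 - 10\right)^{2} - \frac{2}{3} \cdot 23 = \left(-4\right)^{2} - \frac{46}{3} = 16 - \frac{46}{3} = \frac{2}{3}$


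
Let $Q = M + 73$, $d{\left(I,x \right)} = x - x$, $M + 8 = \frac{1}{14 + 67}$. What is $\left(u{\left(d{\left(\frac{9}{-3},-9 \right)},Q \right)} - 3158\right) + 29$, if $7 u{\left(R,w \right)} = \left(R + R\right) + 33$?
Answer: $- \frac{21870}{7} \approx -3124.3$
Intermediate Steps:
$M = - \frac{647}{81}$ ($M = -8 + \frac{1}{14 + 67} = -8 + \frac{1}{81} = - \frac{647}{81} \approx -7.9877$)
$d{\left(I,x \right)} = 0$
$Q = \frac{5266}{81}$ ($Q = - \frac{647}{81} + 73 = \frac{5266}{81} \approx 65.012$)
$u{\left(R,w \right)} = \frac{33}{7} + \frac{2 R}{7}$ ($u{\left(R,w \right)} = \frac{\left(R + R\right) + 33}{7} = \frac{2 R + 33}{7} = \frac{33 + 2 R}{7} = \frac{33}{7} + \frac{2 R}{7}$)
$\left(u{\left(d{\left(\frac{9}{-3},-9 \right)},Q \right)} - 3158\right) + 29 = \left(\left(\frac{33}{7} + \frac{2}{7} \cdot 0\right) - 3158\right) + 29 = \left(\left(\frac{33}{7} + 0\right) - 3158\right) + 29 = \left(\frac{33}{7} - 3158\right) + 29 = - \frac{22073}{7} + 29 = - \frac{21870}{7}$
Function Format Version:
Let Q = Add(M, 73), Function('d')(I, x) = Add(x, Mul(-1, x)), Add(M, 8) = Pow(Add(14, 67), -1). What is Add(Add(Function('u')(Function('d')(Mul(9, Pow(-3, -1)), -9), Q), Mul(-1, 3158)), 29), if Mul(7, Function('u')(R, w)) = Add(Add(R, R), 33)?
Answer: Rational(-21870, 7) ≈ -3124.3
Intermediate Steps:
M = Rational(-647, 81) (M = Add(-8, Pow(Add(14, 67), -1)) = Add(-8, Pow(81, -1)) = Add(-8, Rational(1, 81)) = Rational(-647, 81) ≈ -7.9877)
Function('d')(I, x) = 0
Q = Rational(5266, 81) (Q = Add(Rational(-647, 81), 73) = Rational(5266, 81) ≈ 65.012)
Function('u')(R, w) = Add(Rational(33, 7), Mul(Rational(2, 7), R)) (Function('u')(R, w) = Mul(Rational(1, 7), Add(Add(R, R), 33)) = Mul(Rational(1, 7), Add(Mul(2, R), 33)) = Mul(Rational(1, 7), Add(33, Mul(2, R))) = Add(Rational(33, 7), Mul(Rational(2, 7), R)))
Add(Add(Function('u')(Function('d')(Mul(9, Pow(-3, -1)), -9), Q), Mul(-1, 3158)), 29) = Add(Add(Add(Rational(33, 7), Mul(Rational(2, 7), 0)), Mul(-1, 3158)), 29) = Add(Add(Add(Rational(33, 7), 0), -3158), 29) = Add(Add(Rational(33, 7), -3158), 29) = Add(Rational(-22073, 7), 29) = Rational(-21870, 7)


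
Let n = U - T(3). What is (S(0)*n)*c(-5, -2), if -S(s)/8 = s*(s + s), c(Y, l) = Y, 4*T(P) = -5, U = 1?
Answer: 0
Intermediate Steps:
T(P) = -5/4 (T(P) = (¼)*(-5) = -5/4)
n = 9/4 (n = 1 - 1*(-5/4) = 1 + 5/4 = 9/4 ≈ 2.2500)
S(s) = -16*s² (S(s) = -8*s*(s + s) = -8*s*2*s = -16*s²)
(S(0)*n)*c(-5, -2) = (-16*0²*(9/4))*(-5) = (-16*0*(9/4))*(-5) = (0*(9/4))*(-5) = 0*(-5) = 0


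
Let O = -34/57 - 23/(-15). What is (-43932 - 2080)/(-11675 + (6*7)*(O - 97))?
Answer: 4371140/1492417 ≈ 2.9289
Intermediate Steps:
O = 89/95 (O = -34*1/57 - 23*(-1/15) = -34/57 + 23/15 = 89/95 ≈ 0.93684)
(-43932 - 2080)/(-11675 + (6*7)*(O - 97)) = (-43932 - 2080)/(-11675 + (6*7)*(89/95 - 97)) = -46012/(-11675 + 42*(-9126/95)) = -46012/(-11675 - 383292/95) = -46012/(-1492417/95) = -46012*(-95/1492417) = 4371140/1492417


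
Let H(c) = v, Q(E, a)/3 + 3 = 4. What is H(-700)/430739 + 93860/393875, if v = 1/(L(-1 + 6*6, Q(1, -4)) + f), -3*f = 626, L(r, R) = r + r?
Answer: 3363706087003/14115489325600 ≈ 0.23830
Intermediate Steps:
Q(E, a) = 3 (Q(E, a) = -9 + 3*4 = -9 + 12 = 3)
L(r, R) = 2*r
f = -626/3 (f = -1/3*626 = -626/3 ≈ -208.67)
v = -3/416 (v = 1/(2*(-1 + 6*6) - 626/3) = 1/(2*(-1 + 36) - 626/3) = 1/(2*35 - 626/3) = 1/(70 - 626/3) = 1/(-416/3) = -3/416 ≈ -0.0072115)
H(c) = -3/416
H(-700)/430739 + 93860/393875 = -3/416/430739 + 93860/393875 = -3/416*1/430739 + 93860*(1/393875) = -3/179187424 + 18772/78775 = 3363706087003/14115489325600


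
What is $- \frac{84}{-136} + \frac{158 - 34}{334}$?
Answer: $\frac{5615}{5678} \approx 0.9889$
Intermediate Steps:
$- \frac{84}{-136} + \frac{158 - 34}{334} = \left(-84\right) \left(- \frac{1}{136}\right) + \left(158 - 34\right) \frac{1}{334} = \frac{21}{34} + 124 \cdot \frac{1}{334} = \frac{21}{34} + \frac{62}{167} = \frac{5615}{5678}$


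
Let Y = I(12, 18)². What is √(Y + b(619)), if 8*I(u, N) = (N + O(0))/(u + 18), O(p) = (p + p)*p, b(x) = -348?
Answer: I*√556791/40 ≈ 18.655*I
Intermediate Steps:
O(p) = 2*p² (O(p) = (2*p)*p = 2*p²)
I(u, N) = N/(8*(18 + u)) (I(u, N) = ((N + 2*0²)/(u + 18))/8 = ((N + 2*0)/(18 + u))/8 = ((N + 0)/(18 + u))/8 = (N/(18 + u))/8 = N/(8*(18 + u)))
Y = 9/1600 (Y = ((⅛)*18/(18 + 12))² = ((⅛)*18/30)² = ((⅛)*18*(1/30))² = (3/40)² = 9/1600 ≈ 0.0056250)
√(Y + b(619)) = √(9/1600 - 348) = √(-556791/1600) = I*√556791/40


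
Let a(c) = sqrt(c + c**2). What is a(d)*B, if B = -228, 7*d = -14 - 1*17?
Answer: -456*sqrt(186)/7 ≈ -888.43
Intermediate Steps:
d = -31/7 (d = (-14 - 1*17)/7 = (-14 - 17)/7 = (1/7)*(-31) = -31/7 ≈ -4.4286)
a(d)*B = sqrt(-31*(1 - 31/7)/7)*(-228) = sqrt(-31/7*(-24/7))*(-228) = sqrt(744/49)*(-228) = (2*sqrt(186)/7)*(-228) = -456*sqrt(186)/7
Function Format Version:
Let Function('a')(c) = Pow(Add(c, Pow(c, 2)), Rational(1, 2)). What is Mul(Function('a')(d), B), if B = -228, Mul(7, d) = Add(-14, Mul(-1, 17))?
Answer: Mul(Rational(-456, 7), Pow(186, Rational(1, 2))) ≈ -888.43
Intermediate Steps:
d = Rational(-31, 7) (d = Mul(Rational(1, 7), Add(-14, Mul(-1, 17))) = Mul(Rational(1, 7), Add(-14, -17)) = Mul(Rational(1, 7), -31) = Rational(-31, 7) ≈ -4.4286)
Mul(Function('a')(d), B) = Mul(Pow(Mul(Rational(-31, 7), Add(1, Rational(-31, 7))), Rational(1, 2)), -228) = Mul(Pow(Mul(Rational(-31, 7), Rational(-24, 7)), Rational(1, 2)), -228) = Mul(Pow(Rational(744, 49), Rational(1, 2)), -228) = Mul(Mul(Rational(2, 7), Pow(186, Rational(1, 2))), -228) = Mul(Rational(-456, 7), Pow(186, Rational(1, 2)))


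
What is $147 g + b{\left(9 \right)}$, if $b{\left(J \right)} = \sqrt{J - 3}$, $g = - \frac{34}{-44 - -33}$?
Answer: $\frac{4998}{11} + \sqrt{6} \approx 456.81$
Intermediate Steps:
$g = \frac{34}{11}$ ($g = - \frac{34}{-44 + 33} = - \frac{34}{-11} = \left(-34\right) \left(- \frac{1}{11}\right) = \frac{34}{11} \approx 3.0909$)
$b{\left(J \right)} = \sqrt{-3 + J}$
$147 g + b{\left(9 \right)} = 147 \cdot \frac{34}{11} + \sqrt{-3 + 9} = \frac{4998}{11} + \sqrt{6}$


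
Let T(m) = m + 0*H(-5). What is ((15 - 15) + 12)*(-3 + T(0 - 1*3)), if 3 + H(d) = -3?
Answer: -72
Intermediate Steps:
H(d) = -6 (H(d) = -3 - 3 = -6)
T(m) = m (T(m) = m + 0*(-6) = m + 0 = m)
((15 - 15) + 12)*(-3 + T(0 - 1*3)) = ((15 - 15) + 12)*(-3 + (0 - 1*3)) = (0 + 12)*(-3 + (0 - 3)) = 12*(-3 - 3) = 12*(-6) = -72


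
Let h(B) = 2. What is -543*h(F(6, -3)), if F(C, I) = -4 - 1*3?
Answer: -1086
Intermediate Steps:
F(C, I) = -7 (F(C, I) = -4 - 3 = -7)
-543*h(F(6, -3)) = -543*2 = -1086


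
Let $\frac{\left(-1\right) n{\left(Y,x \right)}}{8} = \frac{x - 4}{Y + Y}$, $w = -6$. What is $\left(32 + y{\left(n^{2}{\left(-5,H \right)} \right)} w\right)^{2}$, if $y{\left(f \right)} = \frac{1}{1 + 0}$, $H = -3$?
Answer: $676$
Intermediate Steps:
$n{\left(Y,x \right)} = - \frac{4 \left(-4 + x\right)}{Y}$ ($n{\left(Y,x \right)} = - 8 \frac{x - 4}{Y + Y} = - 8 \frac{-4 + x}{2 Y} = - \frac{4 \left(-4 + x\right)}{Y}$)
$y{\left(f \right)} = 1$ ($y{\left(f \right)} = 1^{-1} = 1$)
$\left(32 + y{\left(n^{2}{\left(-5,H \right)} \right)} w\right)^{2} = \left(32 + 1 \left(-6\right)\right)^{2} = \left(32 - 6\right)^{2} = 26^{2} = 676$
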